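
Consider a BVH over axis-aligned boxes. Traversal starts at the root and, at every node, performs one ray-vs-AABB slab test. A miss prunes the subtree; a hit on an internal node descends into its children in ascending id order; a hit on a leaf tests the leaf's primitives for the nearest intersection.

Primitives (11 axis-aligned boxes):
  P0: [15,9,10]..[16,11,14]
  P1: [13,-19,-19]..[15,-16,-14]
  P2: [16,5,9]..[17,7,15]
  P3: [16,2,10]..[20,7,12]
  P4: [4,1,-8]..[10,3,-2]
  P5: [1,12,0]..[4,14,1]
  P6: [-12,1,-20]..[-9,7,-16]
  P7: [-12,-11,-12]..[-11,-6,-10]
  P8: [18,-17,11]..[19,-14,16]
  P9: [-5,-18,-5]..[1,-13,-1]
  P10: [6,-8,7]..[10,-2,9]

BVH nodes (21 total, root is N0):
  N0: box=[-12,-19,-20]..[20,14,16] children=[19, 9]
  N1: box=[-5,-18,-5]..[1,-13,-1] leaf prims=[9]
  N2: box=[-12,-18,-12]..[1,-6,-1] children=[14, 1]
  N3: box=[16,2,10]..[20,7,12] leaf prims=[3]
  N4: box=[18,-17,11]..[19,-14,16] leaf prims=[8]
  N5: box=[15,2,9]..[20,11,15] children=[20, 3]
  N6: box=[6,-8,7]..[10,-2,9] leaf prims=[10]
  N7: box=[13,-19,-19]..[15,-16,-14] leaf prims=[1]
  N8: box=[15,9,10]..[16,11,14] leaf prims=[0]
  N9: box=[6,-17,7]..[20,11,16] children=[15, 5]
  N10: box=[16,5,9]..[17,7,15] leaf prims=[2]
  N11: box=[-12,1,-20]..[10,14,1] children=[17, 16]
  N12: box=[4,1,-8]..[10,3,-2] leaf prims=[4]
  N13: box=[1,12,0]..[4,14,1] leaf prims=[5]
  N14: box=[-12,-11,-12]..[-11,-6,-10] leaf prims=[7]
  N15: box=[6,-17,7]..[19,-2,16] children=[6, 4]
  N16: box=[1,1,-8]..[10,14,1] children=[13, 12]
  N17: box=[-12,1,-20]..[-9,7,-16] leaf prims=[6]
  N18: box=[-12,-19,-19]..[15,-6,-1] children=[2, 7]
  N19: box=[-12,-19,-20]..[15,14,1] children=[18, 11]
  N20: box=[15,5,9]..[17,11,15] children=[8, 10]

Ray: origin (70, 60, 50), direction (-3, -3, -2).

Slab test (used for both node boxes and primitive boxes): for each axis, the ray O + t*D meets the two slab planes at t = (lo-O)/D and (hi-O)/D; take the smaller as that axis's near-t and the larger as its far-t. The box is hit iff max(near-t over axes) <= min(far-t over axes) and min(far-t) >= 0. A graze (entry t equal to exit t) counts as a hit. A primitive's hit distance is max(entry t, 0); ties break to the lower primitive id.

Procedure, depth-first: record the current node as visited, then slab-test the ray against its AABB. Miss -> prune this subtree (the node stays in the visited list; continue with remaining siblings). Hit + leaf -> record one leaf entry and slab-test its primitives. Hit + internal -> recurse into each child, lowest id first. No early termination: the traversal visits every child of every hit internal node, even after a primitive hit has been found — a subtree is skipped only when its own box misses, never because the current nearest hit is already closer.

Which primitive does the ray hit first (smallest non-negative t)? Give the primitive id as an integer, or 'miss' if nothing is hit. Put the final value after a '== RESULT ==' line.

Traverse from the root:
N0 x:[50/3,82/3] y:[46/3,79/3] z:[17,35] -> hit [17,79/3], descend [9, 19]
  N9 x:[50/3,64/3] y:[49/3,77/3] z:[17,43/2] -> hit [17,64/3], descend [5, 15]
    N5 x:[50/3,55/3] y:[49/3,58/3] z:[35/2,41/2] -> hit [35/2,55/3], descend [3, 20]
      N3 x:[50/3,18] y:[53/3,58/3] z:[19,20] -> miss, prune
      N20 x:[53/3,55/3] y:[49/3,55/3] z:[35/2,41/2] -> hit [53/3,55/3], descend [8, 10]
        N8 x:[18,55/3] y:[49/3,17] z:[18,20] -> miss, prune
        N10 x:[53/3,18] y:[53/3,55/3] z:[35/2,41/2] -> hit [53/3,18] leaf, test {P2@t=53/3}
    N15 x:[17,64/3] y:[62/3,77/3] z:[17,43/2] -> hit [62/3,64/3], descend [4, 6]
      N4 x:[17,52/3] y:[74/3,77/3] z:[17,39/2] -> miss, prune
      N6 x:[20,64/3] y:[62/3,68/3] z:[41/2,43/2] -> hit [62/3,64/3] leaf, test {P10@t=62/3}
  N19 x:[55/3,82/3] y:[46/3,79/3] z:[49/2,35] -> hit [49/2,79/3], descend [11, 18]
    N11 x:[20,82/3] y:[46/3,59/3] z:[49/2,35] -> miss, prune
    N18 x:[55/3,82/3] y:[22,79/3] z:[51/2,69/2] -> hit [51/2,79/3], descend [2, 7]
      N2 x:[23,82/3] y:[22,26] z:[51/2,31] -> hit [51/2,26], descend [1, 14]
        N1 x:[23,25] y:[73/3,26] z:[51/2,55/2] -> miss, prune
        N14 x:[27,82/3] y:[22,71/3] z:[30,31] -> miss, prune
      N7 x:[55/3,19] y:[76/3,79/3] z:[32,69/2] -> miss, prune

Summary -> nodes [0, 9, 5, 3, 20, 8, 10, 15, 4, 6, 19, 11, 18, 2, 1, 14, 7]; box-tests=17; leaf-entries=2; first=P2

== RESULT ==
2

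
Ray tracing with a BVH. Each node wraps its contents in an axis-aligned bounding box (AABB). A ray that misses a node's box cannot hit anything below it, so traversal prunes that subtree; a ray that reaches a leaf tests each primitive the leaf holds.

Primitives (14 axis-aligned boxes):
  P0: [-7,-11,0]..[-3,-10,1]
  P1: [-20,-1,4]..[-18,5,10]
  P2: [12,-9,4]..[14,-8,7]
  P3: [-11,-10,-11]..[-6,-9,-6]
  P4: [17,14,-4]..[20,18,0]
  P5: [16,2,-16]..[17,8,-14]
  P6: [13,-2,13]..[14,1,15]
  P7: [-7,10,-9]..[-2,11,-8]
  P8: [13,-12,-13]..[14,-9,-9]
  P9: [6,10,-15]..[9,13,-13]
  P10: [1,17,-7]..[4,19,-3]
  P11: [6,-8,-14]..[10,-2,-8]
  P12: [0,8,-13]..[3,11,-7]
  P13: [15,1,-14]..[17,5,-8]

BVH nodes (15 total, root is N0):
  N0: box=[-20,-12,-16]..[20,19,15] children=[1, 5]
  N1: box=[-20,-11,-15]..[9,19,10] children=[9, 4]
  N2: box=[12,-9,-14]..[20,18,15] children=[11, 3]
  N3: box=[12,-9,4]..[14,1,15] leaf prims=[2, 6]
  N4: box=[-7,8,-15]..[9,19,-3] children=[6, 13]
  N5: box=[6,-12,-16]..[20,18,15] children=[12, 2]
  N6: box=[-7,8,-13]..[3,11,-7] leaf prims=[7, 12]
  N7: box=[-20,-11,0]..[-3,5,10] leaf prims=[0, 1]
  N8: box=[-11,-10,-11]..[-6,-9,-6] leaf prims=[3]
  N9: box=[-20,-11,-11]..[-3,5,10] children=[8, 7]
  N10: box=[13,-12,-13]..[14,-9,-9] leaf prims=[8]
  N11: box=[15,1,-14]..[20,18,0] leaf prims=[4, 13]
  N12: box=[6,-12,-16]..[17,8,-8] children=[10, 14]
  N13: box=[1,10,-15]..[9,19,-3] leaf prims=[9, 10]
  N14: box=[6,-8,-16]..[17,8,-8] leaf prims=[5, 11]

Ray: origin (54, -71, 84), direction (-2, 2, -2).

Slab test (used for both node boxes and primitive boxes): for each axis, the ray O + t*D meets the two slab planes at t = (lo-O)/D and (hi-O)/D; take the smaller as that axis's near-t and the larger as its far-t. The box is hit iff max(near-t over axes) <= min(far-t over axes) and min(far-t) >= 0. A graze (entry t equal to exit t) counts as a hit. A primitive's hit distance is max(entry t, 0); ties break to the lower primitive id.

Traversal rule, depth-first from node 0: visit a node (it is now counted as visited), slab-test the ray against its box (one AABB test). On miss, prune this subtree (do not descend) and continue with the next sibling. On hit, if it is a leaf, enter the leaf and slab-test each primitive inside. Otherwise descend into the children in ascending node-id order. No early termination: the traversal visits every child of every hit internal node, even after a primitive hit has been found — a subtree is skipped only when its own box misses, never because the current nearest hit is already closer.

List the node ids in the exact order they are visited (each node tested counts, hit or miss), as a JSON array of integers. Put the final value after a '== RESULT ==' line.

Traverse from the root:
N0 x:[17,37] y:[59/2,45] z:[69/2,50] -> hit [69/2,37], descend [1, 5]
  N1 x:[45/2,37] y:[30,45] z:[37,99/2] -> hit [37,37], descend [4, 9]
    N4 x:[45/2,61/2] y:[79/2,45] z:[87/2,99/2] -> miss, prune
    N9 x:[57/2,37] y:[30,38] z:[37,95/2] -> hit [37,37], descend [7, 8]
      N7 x:[57/2,37] y:[30,38] z:[37,42] -> hit [37,37] leaf, test {P0(miss), P1@t=37}
      N8 x:[30,65/2] y:[61/2,31] z:[45,95/2] -> miss, prune
  N5 x:[17,24] y:[59/2,89/2] z:[69/2,50] -> miss, prune

order=[0, 1, 4, 9, 7, 8, 5]  |boxes|=7  |leaves|=1  hit=P1

== RESULT ==
[0, 1, 4, 9, 7, 8, 5]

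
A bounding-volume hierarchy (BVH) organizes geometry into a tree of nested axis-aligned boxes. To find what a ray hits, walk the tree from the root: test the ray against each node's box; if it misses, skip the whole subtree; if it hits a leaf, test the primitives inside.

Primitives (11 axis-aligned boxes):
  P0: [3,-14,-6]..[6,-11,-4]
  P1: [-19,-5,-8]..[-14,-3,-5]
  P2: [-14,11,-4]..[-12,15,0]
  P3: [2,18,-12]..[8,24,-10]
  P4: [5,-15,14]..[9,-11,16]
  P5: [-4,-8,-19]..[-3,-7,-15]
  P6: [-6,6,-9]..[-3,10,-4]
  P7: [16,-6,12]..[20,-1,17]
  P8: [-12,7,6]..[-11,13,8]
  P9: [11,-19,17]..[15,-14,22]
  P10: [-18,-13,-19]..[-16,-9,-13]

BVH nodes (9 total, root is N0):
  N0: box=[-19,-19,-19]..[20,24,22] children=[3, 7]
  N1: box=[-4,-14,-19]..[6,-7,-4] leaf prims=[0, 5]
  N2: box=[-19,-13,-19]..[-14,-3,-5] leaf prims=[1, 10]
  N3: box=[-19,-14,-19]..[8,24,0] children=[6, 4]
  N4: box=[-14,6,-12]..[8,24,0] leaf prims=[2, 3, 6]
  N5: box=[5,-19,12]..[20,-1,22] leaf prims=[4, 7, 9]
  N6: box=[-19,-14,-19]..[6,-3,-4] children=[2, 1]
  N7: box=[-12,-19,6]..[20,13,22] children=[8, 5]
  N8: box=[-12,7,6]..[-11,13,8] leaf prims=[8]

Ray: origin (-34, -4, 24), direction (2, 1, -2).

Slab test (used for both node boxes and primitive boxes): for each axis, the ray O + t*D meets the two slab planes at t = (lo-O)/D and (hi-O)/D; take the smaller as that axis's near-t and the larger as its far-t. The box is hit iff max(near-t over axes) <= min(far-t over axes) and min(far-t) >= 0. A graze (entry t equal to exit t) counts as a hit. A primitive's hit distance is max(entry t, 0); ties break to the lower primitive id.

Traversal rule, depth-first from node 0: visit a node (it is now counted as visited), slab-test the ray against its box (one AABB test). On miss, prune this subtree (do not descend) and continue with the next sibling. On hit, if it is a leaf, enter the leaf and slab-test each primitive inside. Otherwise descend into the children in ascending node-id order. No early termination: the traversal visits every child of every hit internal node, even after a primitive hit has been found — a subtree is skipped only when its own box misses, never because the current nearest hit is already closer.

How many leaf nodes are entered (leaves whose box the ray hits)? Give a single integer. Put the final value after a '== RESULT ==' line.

Traverse from the root:
N0 x:[15/2,27] y:[-15,28] z:[1,43/2] -> hit [15/2,43/2], descend [3, 7]
  N3 x:[15/2,21] y:[-10,28] z:[12,43/2] -> hit [12,21], descend [4, 6]
    N4 x:[10,21] y:[10,28] z:[12,18] -> hit [12,18] leaf, test {P2(miss), P3(miss), P6@t=14}
    N6 x:[15/2,20] y:[-10,1] z:[14,43/2] -> miss, prune
  N7 x:[11,27] y:[-15,17] z:[1,9] -> miss, prune

order=[0, 3, 4, 6, 7]  |boxes|=5  |leaves|=1  hit=P6

== RESULT ==
1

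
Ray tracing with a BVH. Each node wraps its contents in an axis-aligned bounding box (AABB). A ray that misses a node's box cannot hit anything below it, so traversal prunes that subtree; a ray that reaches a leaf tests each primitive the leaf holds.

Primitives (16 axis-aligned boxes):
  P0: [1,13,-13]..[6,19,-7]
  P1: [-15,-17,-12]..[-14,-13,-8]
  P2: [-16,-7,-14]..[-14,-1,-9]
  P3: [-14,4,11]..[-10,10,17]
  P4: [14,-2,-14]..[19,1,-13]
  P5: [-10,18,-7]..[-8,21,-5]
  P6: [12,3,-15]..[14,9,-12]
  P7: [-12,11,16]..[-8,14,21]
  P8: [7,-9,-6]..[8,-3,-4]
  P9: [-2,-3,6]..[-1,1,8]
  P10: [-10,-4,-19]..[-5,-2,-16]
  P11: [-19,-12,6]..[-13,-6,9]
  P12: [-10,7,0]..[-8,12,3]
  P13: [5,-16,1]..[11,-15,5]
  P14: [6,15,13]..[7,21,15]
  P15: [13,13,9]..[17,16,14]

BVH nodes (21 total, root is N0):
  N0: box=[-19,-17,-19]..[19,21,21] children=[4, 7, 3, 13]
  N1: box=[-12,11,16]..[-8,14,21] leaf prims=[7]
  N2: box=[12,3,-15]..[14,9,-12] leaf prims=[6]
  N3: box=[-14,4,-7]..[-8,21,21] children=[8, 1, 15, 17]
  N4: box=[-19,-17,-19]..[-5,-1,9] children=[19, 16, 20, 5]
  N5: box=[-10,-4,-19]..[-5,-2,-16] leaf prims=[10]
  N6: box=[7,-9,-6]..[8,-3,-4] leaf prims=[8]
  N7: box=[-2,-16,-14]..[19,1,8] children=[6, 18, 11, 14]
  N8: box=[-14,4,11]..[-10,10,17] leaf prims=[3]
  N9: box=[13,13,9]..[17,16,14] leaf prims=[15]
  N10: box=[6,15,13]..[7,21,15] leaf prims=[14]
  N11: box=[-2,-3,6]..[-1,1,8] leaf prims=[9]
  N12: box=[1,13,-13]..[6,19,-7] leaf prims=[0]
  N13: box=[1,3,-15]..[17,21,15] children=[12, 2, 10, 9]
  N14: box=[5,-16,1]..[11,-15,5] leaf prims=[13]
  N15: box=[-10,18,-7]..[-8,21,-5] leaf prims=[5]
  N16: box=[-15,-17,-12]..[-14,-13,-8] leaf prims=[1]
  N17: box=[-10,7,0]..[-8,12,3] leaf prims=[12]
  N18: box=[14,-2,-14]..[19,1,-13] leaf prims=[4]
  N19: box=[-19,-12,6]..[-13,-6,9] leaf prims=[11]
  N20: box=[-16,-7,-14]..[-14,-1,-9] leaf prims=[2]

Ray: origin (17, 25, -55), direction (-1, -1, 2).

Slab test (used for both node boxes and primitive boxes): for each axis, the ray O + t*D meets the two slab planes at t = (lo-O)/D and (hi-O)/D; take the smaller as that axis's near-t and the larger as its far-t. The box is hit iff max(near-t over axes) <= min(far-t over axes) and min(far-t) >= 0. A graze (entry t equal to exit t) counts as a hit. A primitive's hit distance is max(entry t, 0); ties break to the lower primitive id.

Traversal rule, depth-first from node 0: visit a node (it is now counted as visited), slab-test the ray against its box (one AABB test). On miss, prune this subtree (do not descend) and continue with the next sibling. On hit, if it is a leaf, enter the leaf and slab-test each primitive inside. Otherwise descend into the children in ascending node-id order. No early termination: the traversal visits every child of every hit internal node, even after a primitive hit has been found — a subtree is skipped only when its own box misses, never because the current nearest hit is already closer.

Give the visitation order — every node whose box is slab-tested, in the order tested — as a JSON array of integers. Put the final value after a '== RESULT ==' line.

Walk:
N0 x:[-2,36] y:[4,42] z:[18,38] -> hit [18,36], descend [3, 4, 7, 13]
  N3 x:[25,31] y:[4,21] z:[24,38] -> miss, prune
  N4 x:[22,36] y:[26,42] z:[18,32] -> hit [26,32], descend [5, 16, 19, 20]
    N5 x:[22,27] y:[27,29] z:[18,39/2] -> miss, prune
    N16 x:[31,32] y:[38,42] z:[43/2,47/2] -> miss, prune
    N19 x:[30,36] y:[31,37] z:[61/2,32] -> hit [31,32] leaf, test {P11@t=31}
    N20 x:[31,33] y:[26,32] z:[41/2,23] -> miss, prune
  N7 x:[-2,19] y:[24,41] z:[41/2,63/2] -> miss, prune
  N13 x:[0,16] y:[4,22] z:[20,35] -> miss, prune

Summary -> nodes [0, 3, 4, 5, 16, 19, 20, 7, 13]; box-tests=9; leaf-entries=1; first=P11

== RESULT ==
[0, 3, 4, 5, 16, 19, 20, 7, 13]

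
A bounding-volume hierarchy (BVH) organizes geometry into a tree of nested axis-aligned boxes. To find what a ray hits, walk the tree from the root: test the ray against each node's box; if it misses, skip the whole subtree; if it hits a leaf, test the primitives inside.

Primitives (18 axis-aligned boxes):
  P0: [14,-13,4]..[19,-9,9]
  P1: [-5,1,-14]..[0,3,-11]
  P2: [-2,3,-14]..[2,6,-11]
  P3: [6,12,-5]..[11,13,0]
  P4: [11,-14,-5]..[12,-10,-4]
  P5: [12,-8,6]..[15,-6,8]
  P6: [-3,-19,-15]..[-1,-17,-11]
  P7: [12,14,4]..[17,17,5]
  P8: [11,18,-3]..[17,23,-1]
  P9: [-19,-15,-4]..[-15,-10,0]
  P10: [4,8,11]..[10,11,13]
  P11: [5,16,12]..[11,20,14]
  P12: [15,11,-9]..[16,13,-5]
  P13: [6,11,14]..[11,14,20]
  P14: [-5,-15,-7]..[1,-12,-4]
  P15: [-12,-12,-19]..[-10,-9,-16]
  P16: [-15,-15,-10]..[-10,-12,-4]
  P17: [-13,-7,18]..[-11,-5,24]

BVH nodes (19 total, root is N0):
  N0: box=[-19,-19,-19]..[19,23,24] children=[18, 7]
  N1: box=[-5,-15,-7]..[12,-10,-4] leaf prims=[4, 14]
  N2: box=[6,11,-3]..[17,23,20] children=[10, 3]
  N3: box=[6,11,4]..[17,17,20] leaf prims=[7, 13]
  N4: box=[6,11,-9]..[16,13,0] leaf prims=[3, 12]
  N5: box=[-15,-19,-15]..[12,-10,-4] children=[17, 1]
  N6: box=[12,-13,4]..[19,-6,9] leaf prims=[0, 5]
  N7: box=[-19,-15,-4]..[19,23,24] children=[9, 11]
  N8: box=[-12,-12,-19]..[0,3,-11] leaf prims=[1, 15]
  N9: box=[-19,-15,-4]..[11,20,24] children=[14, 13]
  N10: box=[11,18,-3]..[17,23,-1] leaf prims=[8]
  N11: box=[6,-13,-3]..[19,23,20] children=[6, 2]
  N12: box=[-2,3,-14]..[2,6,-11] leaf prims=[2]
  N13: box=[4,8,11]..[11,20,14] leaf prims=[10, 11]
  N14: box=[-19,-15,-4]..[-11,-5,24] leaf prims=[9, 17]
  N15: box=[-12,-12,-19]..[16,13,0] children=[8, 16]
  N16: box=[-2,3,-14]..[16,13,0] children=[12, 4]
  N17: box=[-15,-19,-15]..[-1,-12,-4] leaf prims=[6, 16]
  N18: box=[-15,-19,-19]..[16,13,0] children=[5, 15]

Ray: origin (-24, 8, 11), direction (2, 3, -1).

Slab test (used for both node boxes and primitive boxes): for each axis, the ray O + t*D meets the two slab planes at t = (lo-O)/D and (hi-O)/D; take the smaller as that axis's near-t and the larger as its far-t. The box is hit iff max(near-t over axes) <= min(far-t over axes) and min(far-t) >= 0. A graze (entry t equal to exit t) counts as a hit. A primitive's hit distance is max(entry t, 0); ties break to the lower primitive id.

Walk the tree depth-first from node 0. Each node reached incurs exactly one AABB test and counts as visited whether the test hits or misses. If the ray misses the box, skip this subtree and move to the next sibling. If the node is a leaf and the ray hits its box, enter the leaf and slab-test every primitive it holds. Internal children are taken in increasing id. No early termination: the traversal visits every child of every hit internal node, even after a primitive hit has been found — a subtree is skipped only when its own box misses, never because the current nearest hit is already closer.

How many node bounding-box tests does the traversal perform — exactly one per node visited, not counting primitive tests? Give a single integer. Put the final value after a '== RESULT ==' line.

Trace the traversal:
N0 x:[5/2,43/2] y:[-9,5] z:[-13,30] -> hit [5/2,5], descend [7, 18]
  N7 x:[5/2,43/2] y:[-23/3,5] z:[-13,15] -> hit [5/2,5], descend [9, 11]
    N9 x:[5/2,35/2] y:[-23/3,4] z:[-13,15] -> hit [5/2,4], descend [13, 14]
      N13 x:[14,35/2] y:[0,4] z:[-3,0] -> miss, prune
      N14 x:[5/2,13/2] y:[-23/3,-13/3] z:[-13,15] -> miss, prune
    N11 x:[15,43/2] y:[-7,5] z:[-9,14] -> miss, prune
  N18 x:[9/2,20] y:[-9,5/3] z:[11,30] -> miss, prune

Summary -> nodes [0, 7, 9, 13, 14, 11, 18]; box-tests=7; leaf-entries=0; first=miss

== RESULT ==
7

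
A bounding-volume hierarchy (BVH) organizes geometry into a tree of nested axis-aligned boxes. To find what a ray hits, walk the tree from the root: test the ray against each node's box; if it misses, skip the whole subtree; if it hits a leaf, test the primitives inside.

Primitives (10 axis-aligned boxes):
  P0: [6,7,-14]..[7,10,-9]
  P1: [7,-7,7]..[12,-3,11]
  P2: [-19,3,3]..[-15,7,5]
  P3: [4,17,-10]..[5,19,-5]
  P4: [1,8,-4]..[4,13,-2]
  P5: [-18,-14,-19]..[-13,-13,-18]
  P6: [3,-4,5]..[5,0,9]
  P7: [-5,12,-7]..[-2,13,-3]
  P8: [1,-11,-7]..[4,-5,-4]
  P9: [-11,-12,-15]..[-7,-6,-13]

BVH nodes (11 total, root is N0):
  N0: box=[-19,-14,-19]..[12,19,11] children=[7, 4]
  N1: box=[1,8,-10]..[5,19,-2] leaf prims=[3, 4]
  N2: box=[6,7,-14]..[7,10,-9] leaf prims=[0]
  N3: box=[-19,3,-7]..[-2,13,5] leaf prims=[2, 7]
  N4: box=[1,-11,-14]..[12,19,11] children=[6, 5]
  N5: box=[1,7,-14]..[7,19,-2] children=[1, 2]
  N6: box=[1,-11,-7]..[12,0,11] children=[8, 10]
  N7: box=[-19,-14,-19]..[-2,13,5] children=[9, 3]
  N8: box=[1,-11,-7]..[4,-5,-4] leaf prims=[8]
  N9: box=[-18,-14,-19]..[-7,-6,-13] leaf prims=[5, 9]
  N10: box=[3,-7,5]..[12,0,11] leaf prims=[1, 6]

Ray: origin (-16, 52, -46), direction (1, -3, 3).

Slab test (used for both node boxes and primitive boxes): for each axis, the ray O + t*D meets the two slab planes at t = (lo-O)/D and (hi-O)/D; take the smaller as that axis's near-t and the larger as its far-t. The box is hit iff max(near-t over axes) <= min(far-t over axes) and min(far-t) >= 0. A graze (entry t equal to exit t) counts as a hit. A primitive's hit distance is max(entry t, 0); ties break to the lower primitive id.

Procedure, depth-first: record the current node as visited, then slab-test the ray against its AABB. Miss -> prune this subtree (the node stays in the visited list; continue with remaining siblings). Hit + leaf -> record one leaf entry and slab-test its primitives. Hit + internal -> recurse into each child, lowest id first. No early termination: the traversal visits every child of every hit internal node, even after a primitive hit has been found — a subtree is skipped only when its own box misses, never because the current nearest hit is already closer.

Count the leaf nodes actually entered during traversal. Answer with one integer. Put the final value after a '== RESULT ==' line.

Walk:
N0 x:[-3,28] y:[11,22] z:[9,19] -> hit [11,19], descend [4, 7]
  N4 x:[17,28] y:[11,21] z:[32/3,19] -> hit [17,19], descend [5, 6]
    N5 x:[17,23] y:[11,15] z:[32/3,44/3] -> miss, prune
    N6 x:[17,28] y:[52/3,21] z:[13,19] -> hit [52/3,19], descend [8, 10]
      N8 x:[17,20] y:[19,21] z:[13,14] -> miss, prune
      N10 x:[19,28] y:[52/3,59/3] z:[17,19] -> hit [19,19] leaf, test {P1(miss), P6(miss)}
  N7 x:[-3,14] y:[13,22] z:[9,17] -> hit [13,14], descend [3, 9]
    N3 x:[-3,14] y:[13,49/3] z:[13,17] -> hit [13,14] leaf, test {P2(miss), P7@t=13}
    N9 x:[-2,9] y:[58/3,22] z:[9,11] -> miss, prune

order=[0, 4, 5, 6, 8, 10, 7, 3, 9]  |boxes|=9  |leaves|=2  hit=P7

== RESULT ==
2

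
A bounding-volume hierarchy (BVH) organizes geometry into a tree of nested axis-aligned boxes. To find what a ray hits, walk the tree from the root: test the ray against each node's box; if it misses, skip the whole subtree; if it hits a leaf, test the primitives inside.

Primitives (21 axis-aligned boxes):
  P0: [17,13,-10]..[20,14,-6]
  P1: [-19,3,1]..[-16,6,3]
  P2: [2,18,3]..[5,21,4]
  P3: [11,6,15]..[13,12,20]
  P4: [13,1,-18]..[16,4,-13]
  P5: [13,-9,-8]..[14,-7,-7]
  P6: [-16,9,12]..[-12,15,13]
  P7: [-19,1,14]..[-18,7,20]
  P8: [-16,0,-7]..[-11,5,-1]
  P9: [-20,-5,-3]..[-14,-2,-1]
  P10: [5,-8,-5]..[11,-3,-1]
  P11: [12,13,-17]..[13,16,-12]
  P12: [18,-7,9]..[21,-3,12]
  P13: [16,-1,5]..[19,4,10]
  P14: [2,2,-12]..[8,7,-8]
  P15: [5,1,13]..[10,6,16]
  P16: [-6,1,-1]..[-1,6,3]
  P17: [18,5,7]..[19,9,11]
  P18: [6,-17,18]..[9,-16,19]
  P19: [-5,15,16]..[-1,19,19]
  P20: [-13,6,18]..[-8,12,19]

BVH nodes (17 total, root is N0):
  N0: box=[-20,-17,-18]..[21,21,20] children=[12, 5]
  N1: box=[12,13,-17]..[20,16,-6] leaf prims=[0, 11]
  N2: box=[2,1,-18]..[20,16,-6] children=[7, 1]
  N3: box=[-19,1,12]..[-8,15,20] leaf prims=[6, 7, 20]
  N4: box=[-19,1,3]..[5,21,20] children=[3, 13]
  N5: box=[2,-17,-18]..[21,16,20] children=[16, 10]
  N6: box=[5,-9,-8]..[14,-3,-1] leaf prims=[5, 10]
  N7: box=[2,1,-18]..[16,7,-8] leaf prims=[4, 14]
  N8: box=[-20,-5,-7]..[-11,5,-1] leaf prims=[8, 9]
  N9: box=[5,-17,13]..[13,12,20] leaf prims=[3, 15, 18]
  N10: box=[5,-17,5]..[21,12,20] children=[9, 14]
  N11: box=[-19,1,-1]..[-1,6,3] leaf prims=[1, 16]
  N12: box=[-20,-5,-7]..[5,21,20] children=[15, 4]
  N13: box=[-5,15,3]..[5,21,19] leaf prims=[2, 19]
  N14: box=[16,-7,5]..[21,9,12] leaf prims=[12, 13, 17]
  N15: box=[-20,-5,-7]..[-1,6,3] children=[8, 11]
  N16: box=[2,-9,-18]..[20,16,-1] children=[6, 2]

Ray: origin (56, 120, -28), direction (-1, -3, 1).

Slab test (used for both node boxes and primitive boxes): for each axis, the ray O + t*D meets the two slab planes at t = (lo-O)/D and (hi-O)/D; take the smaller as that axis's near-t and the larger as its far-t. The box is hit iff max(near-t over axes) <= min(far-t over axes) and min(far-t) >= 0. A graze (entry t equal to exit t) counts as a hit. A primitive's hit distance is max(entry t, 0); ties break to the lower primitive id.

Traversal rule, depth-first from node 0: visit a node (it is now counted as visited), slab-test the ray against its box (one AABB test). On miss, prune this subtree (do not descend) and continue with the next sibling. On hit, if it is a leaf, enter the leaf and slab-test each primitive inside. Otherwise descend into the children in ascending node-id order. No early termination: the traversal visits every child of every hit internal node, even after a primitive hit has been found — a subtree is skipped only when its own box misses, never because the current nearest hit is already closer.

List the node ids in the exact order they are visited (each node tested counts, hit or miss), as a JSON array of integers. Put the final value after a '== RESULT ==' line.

Trace the traversal:
N0 x:[35,76] y:[33,137/3] z:[10,48] -> hit [35,137/3], descend [5, 12]
  N5 x:[35,54] y:[104/3,137/3] z:[10,48] -> hit [35,137/3], descend [10, 16]
    N10 x:[35,51] y:[36,137/3] z:[33,48] -> hit [36,137/3], descend [9, 14]
      N9 x:[43,51] y:[36,137/3] z:[41,48] -> hit [43,137/3] leaf, test {P3(miss), P15(miss), P18(miss)}
      N14 x:[35,40] y:[37,127/3] z:[33,40] -> hit [37,40] leaf, test {P12(miss), P13(miss), P17@t=37}
    N16 x:[36,54] y:[104/3,43] z:[10,27] -> miss, prune
  N12 x:[51,76] y:[33,125/3] z:[21,48] -> miss, prune

7 AABB tests over nodes [0, 5, 10, 9, 14, 16, 12]; 2 leaves entered; closest P17.

== RESULT ==
[0, 5, 10, 9, 14, 16, 12]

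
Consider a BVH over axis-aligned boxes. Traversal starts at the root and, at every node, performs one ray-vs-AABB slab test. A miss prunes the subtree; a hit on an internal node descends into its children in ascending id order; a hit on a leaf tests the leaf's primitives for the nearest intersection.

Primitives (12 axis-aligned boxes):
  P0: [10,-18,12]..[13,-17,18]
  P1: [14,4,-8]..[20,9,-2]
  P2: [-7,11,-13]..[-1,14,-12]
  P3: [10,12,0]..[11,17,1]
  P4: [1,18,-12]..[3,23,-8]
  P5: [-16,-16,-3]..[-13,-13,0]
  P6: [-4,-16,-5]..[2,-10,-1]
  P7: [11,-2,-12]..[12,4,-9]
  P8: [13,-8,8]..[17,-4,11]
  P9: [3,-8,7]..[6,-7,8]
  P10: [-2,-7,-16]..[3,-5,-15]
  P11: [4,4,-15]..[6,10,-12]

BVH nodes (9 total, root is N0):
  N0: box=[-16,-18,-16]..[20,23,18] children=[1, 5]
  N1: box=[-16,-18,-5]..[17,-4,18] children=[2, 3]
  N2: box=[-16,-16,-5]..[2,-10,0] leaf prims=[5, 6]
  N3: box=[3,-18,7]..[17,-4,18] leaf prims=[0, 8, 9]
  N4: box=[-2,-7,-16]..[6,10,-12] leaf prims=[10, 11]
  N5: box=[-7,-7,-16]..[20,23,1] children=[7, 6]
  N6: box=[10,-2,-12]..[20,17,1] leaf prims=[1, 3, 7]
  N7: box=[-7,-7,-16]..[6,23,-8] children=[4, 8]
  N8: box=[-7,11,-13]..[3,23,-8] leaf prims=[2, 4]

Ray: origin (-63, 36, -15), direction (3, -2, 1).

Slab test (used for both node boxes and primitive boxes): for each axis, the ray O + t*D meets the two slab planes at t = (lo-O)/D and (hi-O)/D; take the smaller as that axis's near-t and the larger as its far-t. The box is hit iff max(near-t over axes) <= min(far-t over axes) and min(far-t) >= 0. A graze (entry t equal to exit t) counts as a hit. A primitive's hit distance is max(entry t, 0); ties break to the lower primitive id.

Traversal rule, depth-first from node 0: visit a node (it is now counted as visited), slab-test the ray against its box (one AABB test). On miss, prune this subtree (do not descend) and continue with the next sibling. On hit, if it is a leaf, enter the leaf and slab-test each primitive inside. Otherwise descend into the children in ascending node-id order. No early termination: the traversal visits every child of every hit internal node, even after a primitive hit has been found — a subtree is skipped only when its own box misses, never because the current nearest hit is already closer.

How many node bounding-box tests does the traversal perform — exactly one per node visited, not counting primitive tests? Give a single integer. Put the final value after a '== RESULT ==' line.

Trace the traversal:
N0 x:[47/3,83/3] y:[13/2,27] z:[-1,33] -> hit [47/3,27], descend [1, 5]
  N1 x:[47/3,80/3] y:[20,27] z:[10,33] -> hit [20,80/3], descend [2, 3]
    N2 x:[47/3,65/3] y:[23,26] z:[10,15] -> miss, prune
    N3 x:[22,80/3] y:[20,27] z:[22,33] -> hit [22,80/3] leaf, test {P0(miss), P8(miss), P9@t=22}
  N5 x:[56/3,83/3] y:[13/2,43/2] z:[-1,16] -> miss, prune

Visited [0, 1, 2, 3, 5]. Tests: 5 box, 1 leaf. Nearest: P9.

== RESULT ==
5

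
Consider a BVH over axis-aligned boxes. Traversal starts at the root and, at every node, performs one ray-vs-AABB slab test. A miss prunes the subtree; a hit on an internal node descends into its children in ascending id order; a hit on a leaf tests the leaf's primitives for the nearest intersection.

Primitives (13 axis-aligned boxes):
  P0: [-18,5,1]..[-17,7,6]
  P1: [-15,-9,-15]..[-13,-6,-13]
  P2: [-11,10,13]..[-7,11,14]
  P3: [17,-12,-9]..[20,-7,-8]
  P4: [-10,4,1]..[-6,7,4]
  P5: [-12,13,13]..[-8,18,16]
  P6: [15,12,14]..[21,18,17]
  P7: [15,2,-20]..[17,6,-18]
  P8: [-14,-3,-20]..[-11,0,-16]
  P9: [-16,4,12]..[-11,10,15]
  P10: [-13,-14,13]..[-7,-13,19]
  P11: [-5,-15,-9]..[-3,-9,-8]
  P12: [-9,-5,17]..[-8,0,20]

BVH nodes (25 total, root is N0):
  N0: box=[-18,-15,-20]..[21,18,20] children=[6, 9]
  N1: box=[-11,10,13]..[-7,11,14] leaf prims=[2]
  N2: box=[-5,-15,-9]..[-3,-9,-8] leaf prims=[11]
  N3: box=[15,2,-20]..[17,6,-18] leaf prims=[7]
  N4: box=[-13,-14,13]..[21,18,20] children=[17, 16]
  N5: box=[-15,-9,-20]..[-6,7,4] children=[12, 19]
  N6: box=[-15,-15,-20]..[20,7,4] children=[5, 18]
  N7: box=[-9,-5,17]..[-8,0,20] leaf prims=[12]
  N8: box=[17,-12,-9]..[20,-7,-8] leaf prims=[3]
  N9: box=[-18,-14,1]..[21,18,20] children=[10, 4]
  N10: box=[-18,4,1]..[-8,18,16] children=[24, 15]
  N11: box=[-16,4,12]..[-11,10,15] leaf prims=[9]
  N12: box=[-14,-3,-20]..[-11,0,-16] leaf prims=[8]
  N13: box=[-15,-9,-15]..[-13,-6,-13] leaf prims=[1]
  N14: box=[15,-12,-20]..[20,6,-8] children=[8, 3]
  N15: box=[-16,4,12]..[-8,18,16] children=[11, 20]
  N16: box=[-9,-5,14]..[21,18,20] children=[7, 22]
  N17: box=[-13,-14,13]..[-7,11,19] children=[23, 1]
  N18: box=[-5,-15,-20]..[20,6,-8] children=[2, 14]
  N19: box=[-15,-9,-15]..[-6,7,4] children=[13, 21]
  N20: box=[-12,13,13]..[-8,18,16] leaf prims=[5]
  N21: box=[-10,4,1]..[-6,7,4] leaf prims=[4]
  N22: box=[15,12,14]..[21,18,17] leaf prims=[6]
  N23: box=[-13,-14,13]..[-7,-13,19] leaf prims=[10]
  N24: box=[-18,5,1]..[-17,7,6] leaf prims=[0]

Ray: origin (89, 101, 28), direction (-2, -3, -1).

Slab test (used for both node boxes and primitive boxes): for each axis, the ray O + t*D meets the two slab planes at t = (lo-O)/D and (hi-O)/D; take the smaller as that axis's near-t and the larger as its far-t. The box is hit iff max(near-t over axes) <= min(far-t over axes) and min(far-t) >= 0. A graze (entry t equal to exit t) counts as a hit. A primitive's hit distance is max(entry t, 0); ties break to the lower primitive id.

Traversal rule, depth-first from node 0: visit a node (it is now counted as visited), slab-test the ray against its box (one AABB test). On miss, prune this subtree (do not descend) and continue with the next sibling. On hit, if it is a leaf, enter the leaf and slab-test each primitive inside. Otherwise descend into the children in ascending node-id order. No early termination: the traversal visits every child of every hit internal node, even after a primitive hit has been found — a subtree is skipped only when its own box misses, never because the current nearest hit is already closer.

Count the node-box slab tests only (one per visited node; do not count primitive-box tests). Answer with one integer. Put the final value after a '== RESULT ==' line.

Trace the traversal:
N0 x:[34,107/2] y:[83/3,116/3] z:[8,48] -> hit [34,116/3], descend [6, 9]
  N6 x:[69/2,52] y:[94/3,116/3] z:[24,48] -> hit [69/2,116/3], descend [5, 18]
    N5 x:[95/2,52] y:[94/3,110/3] z:[24,48] -> miss, prune
    N18 x:[69/2,47] y:[95/3,116/3] z:[36,48] -> hit [36,116/3], descend [2, 14]
      N2 x:[46,47] y:[110/3,116/3] z:[36,37] -> miss, prune
      N14 x:[69/2,37] y:[95/3,113/3] z:[36,48] -> hit [36,37], descend [3, 8]
        N3 x:[36,37] y:[95/3,33] z:[46,48] -> miss, prune
        N8 x:[69/2,36] y:[36,113/3] z:[36,37] -> hit [36,36] leaf, test {P3@t=36}
  N9 x:[34,107/2] y:[83/3,115/3] z:[8,27] -> miss, prune

Summary -> nodes [0, 6, 5, 18, 2, 14, 3, 8, 9]; box-tests=9; leaf-entries=1; first=P3

== RESULT ==
9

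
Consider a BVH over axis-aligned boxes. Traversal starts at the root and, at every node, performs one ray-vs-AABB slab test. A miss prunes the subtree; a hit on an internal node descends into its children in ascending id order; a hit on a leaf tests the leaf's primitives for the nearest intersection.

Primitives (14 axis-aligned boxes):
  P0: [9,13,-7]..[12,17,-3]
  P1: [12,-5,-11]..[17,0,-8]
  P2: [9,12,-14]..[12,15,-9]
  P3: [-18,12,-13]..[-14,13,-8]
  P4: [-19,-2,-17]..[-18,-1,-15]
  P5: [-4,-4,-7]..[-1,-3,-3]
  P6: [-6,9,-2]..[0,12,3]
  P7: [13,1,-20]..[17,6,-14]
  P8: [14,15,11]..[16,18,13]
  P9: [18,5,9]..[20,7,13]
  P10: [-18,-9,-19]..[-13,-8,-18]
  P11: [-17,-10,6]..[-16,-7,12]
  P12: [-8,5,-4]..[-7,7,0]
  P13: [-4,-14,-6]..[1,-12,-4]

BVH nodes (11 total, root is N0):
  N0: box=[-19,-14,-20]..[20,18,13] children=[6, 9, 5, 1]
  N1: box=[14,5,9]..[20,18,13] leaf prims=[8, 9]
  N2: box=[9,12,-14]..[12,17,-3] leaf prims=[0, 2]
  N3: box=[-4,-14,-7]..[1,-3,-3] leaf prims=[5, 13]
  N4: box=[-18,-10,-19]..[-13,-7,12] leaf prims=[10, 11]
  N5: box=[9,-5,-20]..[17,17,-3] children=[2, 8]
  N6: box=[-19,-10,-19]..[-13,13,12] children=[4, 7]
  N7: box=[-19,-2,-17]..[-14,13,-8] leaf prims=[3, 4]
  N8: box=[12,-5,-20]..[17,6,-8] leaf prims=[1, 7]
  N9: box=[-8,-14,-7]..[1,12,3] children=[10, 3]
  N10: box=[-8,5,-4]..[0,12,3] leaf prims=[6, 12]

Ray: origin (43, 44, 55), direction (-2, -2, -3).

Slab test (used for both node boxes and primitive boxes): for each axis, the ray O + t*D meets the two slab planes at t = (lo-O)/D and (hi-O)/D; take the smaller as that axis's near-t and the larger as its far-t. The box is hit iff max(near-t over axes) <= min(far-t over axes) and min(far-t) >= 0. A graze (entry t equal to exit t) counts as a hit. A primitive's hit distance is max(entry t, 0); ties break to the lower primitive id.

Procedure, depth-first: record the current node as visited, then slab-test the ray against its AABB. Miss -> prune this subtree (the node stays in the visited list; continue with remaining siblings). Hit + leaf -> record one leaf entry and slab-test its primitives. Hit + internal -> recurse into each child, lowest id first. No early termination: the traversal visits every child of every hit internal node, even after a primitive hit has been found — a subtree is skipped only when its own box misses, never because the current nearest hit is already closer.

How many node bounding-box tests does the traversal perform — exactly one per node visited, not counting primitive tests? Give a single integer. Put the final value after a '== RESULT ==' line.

Walk:
N0 x:[23/2,31] y:[13,29] z:[14,25] -> hit [14,25], descend [1, 5, 6, 9]
  N1 x:[23/2,29/2] y:[13,39/2] z:[14,46/3] -> hit [14,29/2] leaf, test {P8@t=14, P9(miss)}
  N5 x:[13,17] y:[27/2,49/2] z:[58/3,25] -> miss, prune
  N6 x:[28,31] y:[31/2,27] z:[43/3,74/3] -> miss, prune
  N9 x:[21,51/2] y:[16,29] z:[52/3,62/3] -> miss, prune

order=[0, 1, 5, 6, 9]  |boxes|=5  |leaves|=1  hit=P8

== RESULT ==
5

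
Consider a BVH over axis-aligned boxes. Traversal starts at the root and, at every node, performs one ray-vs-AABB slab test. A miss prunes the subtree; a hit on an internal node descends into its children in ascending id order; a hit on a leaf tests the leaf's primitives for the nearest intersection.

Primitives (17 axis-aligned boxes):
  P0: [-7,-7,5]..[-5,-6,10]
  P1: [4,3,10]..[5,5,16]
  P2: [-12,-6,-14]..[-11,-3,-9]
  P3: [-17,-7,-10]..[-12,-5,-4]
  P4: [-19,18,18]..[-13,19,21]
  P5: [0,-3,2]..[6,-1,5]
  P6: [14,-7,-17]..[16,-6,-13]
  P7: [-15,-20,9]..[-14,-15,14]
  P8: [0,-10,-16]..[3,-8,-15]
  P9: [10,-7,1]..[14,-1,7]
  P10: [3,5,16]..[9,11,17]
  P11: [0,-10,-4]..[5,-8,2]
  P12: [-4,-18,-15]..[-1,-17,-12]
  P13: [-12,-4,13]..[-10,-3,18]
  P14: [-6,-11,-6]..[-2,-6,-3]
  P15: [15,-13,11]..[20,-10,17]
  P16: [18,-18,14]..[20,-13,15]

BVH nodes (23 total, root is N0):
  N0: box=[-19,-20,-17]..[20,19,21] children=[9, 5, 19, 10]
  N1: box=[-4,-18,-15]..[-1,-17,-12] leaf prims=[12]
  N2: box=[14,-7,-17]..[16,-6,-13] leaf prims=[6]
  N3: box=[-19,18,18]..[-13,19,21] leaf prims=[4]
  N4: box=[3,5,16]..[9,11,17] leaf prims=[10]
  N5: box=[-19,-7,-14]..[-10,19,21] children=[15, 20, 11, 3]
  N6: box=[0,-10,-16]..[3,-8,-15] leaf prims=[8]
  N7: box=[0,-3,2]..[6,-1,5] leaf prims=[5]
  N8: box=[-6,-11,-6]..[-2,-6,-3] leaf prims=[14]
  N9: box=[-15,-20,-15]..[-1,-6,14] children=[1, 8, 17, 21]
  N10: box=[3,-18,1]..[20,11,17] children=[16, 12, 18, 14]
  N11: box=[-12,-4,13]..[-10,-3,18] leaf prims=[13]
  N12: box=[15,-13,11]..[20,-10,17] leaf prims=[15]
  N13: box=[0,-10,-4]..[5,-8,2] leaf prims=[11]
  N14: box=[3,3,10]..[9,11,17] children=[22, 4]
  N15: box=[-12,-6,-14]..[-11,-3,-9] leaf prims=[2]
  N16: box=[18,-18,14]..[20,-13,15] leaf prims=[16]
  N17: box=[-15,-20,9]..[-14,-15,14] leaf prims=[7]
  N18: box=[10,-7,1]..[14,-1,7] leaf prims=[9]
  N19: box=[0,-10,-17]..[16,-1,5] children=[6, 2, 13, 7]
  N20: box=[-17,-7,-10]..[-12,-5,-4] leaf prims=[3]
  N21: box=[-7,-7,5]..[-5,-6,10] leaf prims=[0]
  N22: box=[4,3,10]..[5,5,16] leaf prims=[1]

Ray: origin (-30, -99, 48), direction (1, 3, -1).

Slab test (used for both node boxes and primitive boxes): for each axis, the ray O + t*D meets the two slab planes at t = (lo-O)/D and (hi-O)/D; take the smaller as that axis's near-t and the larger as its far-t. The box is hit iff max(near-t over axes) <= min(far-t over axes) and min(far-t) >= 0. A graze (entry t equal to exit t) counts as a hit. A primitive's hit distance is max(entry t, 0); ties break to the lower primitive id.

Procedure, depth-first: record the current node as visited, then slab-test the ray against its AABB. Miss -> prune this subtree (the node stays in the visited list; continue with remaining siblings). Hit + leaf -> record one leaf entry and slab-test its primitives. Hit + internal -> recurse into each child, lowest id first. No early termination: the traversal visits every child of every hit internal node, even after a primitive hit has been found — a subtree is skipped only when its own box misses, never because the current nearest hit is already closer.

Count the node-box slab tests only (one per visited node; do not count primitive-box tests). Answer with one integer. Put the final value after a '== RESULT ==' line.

Walk:
N0 x:[11,50] y:[79/3,118/3] z:[27,65] -> hit [27,118/3], descend [5, 9, 10, 19]
  N5 x:[11,20] y:[92/3,118/3] z:[27,62] -> miss, prune
  N9 x:[15,29] y:[79/3,31] z:[34,63] -> miss, prune
  N10 x:[33,50] y:[27,110/3] z:[31,47] -> hit [33,110/3], descend [12, 14, 16, 18]
    N12 x:[45,50] y:[86/3,89/3] z:[31,37] -> miss, prune
    N14 x:[33,39] y:[34,110/3] z:[31,38] -> hit [34,110/3], descend [4, 22]
      N4 x:[33,39] y:[104/3,110/3] z:[31,32] -> miss, prune
      N22 x:[34,35] y:[34,104/3] z:[32,38] -> hit [34,104/3] leaf, test {P1@t=34}
    N16 x:[48,50] y:[27,86/3] z:[33,34] -> miss, prune
    N18 x:[40,44] y:[92/3,98/3] z:[41,47] -> miss, prune
  N19 x:[30,46] y:[89/3,98/3] z:[43,65] -> miss, prune

11 AABB tests over nodes [0, 5, 9, 10, 12, 14, 4, 22, 16, 18, 19]; 1 leaf entered; closest P1.

== RESULT ==
11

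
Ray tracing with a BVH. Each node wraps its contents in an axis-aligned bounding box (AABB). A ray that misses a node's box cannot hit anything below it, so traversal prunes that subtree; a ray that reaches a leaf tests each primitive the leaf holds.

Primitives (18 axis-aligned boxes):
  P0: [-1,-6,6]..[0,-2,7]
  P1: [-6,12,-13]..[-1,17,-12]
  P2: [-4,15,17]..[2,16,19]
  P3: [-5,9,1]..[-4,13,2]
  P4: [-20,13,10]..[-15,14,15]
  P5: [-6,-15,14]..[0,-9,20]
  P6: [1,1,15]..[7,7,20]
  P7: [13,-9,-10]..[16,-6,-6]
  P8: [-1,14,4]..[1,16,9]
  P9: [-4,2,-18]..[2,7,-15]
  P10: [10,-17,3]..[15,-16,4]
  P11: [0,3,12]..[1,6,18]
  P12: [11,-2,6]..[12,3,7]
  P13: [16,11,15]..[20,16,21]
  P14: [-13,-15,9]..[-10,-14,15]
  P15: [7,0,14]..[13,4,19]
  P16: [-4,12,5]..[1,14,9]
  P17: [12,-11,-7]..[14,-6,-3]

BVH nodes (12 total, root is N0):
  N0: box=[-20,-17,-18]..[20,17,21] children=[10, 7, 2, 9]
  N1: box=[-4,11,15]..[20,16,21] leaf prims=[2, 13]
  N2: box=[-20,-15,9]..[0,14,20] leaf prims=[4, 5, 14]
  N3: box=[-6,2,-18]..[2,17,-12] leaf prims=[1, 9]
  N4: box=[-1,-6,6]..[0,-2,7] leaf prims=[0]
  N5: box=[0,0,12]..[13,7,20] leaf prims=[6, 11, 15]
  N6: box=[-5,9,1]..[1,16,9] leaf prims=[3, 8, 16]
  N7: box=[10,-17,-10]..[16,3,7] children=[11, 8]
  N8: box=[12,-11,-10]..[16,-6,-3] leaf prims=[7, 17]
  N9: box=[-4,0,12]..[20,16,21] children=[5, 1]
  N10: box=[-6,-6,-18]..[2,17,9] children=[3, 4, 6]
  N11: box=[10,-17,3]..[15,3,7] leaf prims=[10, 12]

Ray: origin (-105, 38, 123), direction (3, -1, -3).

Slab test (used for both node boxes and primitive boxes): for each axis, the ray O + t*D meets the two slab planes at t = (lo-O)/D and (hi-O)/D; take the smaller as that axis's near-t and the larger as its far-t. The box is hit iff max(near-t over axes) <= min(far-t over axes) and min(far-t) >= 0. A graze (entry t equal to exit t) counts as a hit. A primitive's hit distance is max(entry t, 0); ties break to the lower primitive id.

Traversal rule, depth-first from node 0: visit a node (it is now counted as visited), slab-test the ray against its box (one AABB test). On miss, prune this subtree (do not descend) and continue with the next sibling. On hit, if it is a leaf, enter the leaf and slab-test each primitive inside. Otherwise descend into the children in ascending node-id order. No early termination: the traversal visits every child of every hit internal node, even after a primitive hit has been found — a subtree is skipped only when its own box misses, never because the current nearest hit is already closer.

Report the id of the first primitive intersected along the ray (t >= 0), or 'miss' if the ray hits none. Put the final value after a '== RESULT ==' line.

Traverse from the root:
N0 x:[85/3,125/3] y:[21,55] z:[34,47] -> hit [34,125/3], descend [2, 7, 9, 10]
  N2 x:[85/3,35] y:[24,53] z:[103/3,38] -> hit [103/3,35] leaf, test {P4(miss), P5(miss), P14(miss)}
  N7 x:[115/3,121/3] y:[35,55] z:[116/3,133/3] -> hit [116/3,121/3], descend [8, 11]
    N8 x:[39,121/3] y:[44,49] z:[42,133/3] -> miss, prune
    N11 x:[115/3,40] y:[35,55] z:[116/3,40] -> hit [116/3,40] leaf, test {P10(miss), P12@t=116/3}
  N9 x:[101/3,125/3] y:[22,38] z:[34,37] -> hit [34,37], descend [1, 5]
    N1 x:[101/3,125/3] y:[22,27] z:[34,36] -> miss, prune
    N5 x:[35,118/3] y:[31,38] z:[103/3,37] -> hit [35,37] leaf, test {P6@t=106/3, P11@t=35, P15(miss)}
  N10 x:[33,107/3] y:[21,44] z:[38,47] -> miss, prune

Summary -> nodes [0, 2, 7, 8, 11, 9, 1, 5, 10]; box-tests=9; leaf-entries=3; first=P11

== RESULT ==
11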